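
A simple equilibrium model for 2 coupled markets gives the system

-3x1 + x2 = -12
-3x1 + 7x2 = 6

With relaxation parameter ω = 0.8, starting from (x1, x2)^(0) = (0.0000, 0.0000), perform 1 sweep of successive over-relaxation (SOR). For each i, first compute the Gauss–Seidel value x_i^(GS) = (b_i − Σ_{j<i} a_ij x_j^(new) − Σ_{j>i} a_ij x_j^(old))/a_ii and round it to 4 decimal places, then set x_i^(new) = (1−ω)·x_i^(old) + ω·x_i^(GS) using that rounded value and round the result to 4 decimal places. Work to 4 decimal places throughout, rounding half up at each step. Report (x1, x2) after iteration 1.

Iteration 1:
  x1: GS value = (-12 - (1)·0.0000) / (-3) = 4.0000;  x1 ← (1−ω)·0.0000 + ω·4.0000 = 3.2000
  x2: GS value = (6 - (-3)·3.2000) / (7) = 2.2286;  x2 ← (1−ω)·0.0000 + ω·2.2286 = 1.7829

(3.2000, 1.7829)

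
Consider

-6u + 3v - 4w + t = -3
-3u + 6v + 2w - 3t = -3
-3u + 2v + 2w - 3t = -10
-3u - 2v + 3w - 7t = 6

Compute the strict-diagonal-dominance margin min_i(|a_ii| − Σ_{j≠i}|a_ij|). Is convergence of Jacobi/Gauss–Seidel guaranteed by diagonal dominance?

-6

row 1: |-6| − (3+4+1) = -2
row 2: |6| − (3+2+3) = -2
row 3: |2| − (3+2+3) = -6
row 4: |-7| − (3+2+3) = -1
minimum over rows = -6 → not strictly diagonally dominant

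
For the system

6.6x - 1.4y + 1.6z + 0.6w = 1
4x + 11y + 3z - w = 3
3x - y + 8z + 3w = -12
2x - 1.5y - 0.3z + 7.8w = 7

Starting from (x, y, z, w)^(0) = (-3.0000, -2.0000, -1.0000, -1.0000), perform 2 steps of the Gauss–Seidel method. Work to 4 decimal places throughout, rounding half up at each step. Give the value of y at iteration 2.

0.5006

Iteration 1:
  x = (1 - (-1.4)·-2.0000 - (1.6)·-1.0000 - (0.6)·-1.0000) / (6.6) = 0.0606
  y = (3 - (4)·0.0606 - (3)·-1.0000 - (-1)·-1.0000) / (11) = 0.4325
  z = (-12 - (3)·0.0606 - (-1)·0.4325 - (3)·-1.0000) / (8) = -1.0937
  w = (7 - (2)·0.0606 - (-1.5)·0.4325 - (-0.3)·-1.0937) / (7.8) = 0.9230
Iteration 2:
  x = (1 - (-1.4)·0.4325 - (1.6)·-1.0937 - (0.6)·0.9230) / (6.6) = 0.4245
  y = (3 - (4)·0.4245 - (3)·-1.0937 - (-1)·0.9230) / (11) = 0.5006
  z = (-12 - (3)·0.4245 - (-1)·0.5006 - (3)·0.9230) / (8) = -1.9427
  w = (7 - (2)·0.4245 - (-1.5)·0.5006 - (-0.3)·-1.9427) / (7.8) = 0.8101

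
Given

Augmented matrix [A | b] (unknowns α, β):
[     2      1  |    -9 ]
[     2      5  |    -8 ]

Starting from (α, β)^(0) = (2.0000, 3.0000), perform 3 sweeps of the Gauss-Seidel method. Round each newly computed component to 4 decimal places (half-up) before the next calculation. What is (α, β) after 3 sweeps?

(-4.6800, 0.2720)

Iteration 1:
  α = (-9 - (1)·3.0000) / (2) = -6.0000
  β = (-8 - (2)·-6.0000) / (5) = 0.8000
Iteration 2:
  α = (-9 - (1)·0.8000) / (2) = -4.9000
  β = (-8 - (2)·-4.9000) / (5) = 0.3600
Iteration 3:
  α = (-9 - (1)·0.3600) / (2) = -4.6800
  β = (-8 - (2)·-4.6800) / (5) = 0.2720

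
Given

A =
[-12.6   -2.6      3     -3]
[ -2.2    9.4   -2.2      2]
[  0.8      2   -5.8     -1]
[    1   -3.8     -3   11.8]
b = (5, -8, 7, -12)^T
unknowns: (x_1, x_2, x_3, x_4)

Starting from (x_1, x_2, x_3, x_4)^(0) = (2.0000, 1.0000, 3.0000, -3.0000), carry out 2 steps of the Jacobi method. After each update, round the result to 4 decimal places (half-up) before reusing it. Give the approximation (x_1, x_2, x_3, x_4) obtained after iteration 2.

Iteration 1:
  x_1 = (5 - (-2.6)·1.0000 - (3)·3.0000 - (-3)·-3.0000) / (-12.6) = 0.8254
  x_2 = (-8 - (-2.2)·2.0000 - (-2.2)·3.0000 - (2)·-3.0000) / (9.4) = 0.9574
  x_3 = (7 - (0.8)·2.0000 - (2)·1.0000 - (-1)·-3.0000) / (-5.8) = -0.0690
  x_4 = (-12 - (1)·2.0000 - (-3.8)·1.0000 - (-3)·3.0000) / (11.8) = -0.1017
Iteration 2:
  x_1 = (5 - (-2.6)·0.9574 - (3)·-0.0690 - (-3)·-0.1017) / (-12.6) = -0.5866
  x_2 = (-8 - (-2.2)·0.8254 - (-2.2)·-0.0690 - (2)·-0.1017) / (9.4) = -0.6524
  x_3 = (7 - (0.8)·0.8254 - (2)·0.9574 - (-1)·-0.1017) / (-5.8) = -0.7454
  x_4 = (-12 - (1)·0.8254 - (-3.8)·0.9574 - (-3)·-0.0690) / (11.8) = -0.7961

(-0.5866, -0.6524, -0.7454, -0.7961)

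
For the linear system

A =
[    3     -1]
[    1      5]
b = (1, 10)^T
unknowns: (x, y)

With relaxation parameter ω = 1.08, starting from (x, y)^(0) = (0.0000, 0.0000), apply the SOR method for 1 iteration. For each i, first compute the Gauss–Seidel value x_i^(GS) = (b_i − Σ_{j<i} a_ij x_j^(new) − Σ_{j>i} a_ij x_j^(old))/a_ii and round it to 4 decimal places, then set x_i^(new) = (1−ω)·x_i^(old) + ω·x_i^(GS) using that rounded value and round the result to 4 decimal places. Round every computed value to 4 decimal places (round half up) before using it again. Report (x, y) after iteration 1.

Iteration 1:
  x: GS value = (1 - (-1)·0.0000) / (3) = 0.3333;  x ← (1−ω)·0.0000 + ω·0.3333 = 0.3600
  y: GS value = (10 - (1)·0.3600) / (5) = 1.9280;  y ← (1−ω)·0.0000 + ω·1.9280 = 2.0822

(0.3600, 2.0822)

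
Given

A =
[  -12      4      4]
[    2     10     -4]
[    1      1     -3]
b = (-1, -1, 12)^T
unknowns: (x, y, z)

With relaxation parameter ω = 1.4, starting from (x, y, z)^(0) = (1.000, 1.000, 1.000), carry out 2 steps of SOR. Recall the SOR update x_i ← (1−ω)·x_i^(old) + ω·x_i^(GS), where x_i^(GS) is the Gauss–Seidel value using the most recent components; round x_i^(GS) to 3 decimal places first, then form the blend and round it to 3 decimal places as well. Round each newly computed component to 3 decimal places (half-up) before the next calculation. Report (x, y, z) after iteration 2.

(-2.913, -2.492, -5.814)

Iteration 1:
  x: GS value = (-1 - (4)·1.000 - (4)·1.000) / (-12) = 0.750;  x ← (1−ω)·1.000 + ω·0.750 = 0.650
  y: GS value = (-1 - (2)·0.650 - (-4)·1.000) / (10) = 0.170;  y ← (1−ω)·1.000 + ω·0.170 = -0.162
  z: GS value = (12 - (1)·0.650 - (1)·-0.162) / (-3) = -3.837;  z ← (1−ω)·1.000 + ω·-3.837 = -5.772
Iteration 2:
  x: GS value = (-1 - (4)·-0.162 - (4)·-5.772) / (-12) = -1.895;  x ← (1−ω)·0.650 + ω·-1.895 = -2.913
  y: GS value = (-1 - (2)·-2.913 - (-4)·-5.772) / (10) = -1.826;  y ← (1−ω)·-0.162 + ω·-1.826 = -2.492
  z: GS value = (12 - (1)·-2.913 - (1)·-2.492) / (-3) = -5.802;  z ← (1−ω)·-5.772 + ω·-5.802 = -5.814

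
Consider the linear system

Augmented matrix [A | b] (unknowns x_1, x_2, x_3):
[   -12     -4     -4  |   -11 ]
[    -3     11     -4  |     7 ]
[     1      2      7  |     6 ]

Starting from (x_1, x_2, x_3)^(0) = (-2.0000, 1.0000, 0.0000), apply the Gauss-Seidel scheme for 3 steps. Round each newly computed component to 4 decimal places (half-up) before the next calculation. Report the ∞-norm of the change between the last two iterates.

0.0453

Iteration 1:
  x_1 = (-11 - (-4)·1.0000 - (-4)·0.0000) / (-12) = 0.5833
  x_2 = (7 - (-3)·0.5833 - (-4)·0.0000) / (11) = 0.7954
  x_3 = (6 - (1)·0.5833 - (2)·0.7954) / (7) = 0.5466
Iteration 2:
  x_1 = (-11 - (-4)·0.7954 - (-4)·0.5466) / (-12) = 0.4693
  x_2 = (7 - (-3)·0.4693 - (-4)·0.5466) / (11) = 0.9631
  x_3 = (6 - (1)·0.4693 - (2)·0.9631) / (7) = 0.5149
Iteration 3:
  x_1 = (-11 - (-4)·0.9631 - (-4)·0.5149) / (-12) = 0.4240
  x_2 = (7 - (-3)·0.4240 - (-4)·0.5149) / (11) = 0.9392
  x_3 = (6 - (1)·0.4240 - (2)·0.9392) / (7) = 0.5282
Change: (-0.0453, -0.0239, 0.0133) → max |·| = 0.0453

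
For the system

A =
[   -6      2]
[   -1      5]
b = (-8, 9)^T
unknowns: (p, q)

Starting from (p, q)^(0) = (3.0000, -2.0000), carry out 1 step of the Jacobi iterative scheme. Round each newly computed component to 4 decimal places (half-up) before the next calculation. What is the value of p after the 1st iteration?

0.6667

Iteration 1:
  p = (-8 - (2)·-2.0000) / (-6) = 0.6667
  q = (9 - (-1)·3.0000) / (5) = 2.4000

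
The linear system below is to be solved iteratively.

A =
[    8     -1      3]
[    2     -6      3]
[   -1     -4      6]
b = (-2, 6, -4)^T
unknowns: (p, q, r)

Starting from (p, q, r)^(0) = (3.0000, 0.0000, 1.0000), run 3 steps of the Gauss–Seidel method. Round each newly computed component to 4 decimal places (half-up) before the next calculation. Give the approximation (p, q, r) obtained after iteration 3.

(0.1894, -1.7859, -1.8257)

Iteration 1:
  p = (-2 - (-1)·0.0000 - (3)·1.0000) / (8) = -0.6250
  q = (6 - (2)·-0.6250 - (3)·1.0000) / (-6) = -0.7083
  r = (-4 - (-1)·-0.6250 - (-4)·-0.7083) / (6) = -1.2430
Iteration 2:
  p = (-2 - (-1)·-0.7083 - (3)·-1.2430) / (8) = 0.1276
  q = (6 - (2)·0.1276 - (3)·-1.2430) / (-6) = -1.5790
  r = (-4 - (-1)·0.1276 - (-4)·-1.5790) / (6) = -1.6981
Iteration 3:
  p = (-2 - (-1)·-1.5790 - (3)·-1.6981) / (8) = 0.1894
  q = (6 - (2)·0.1894 - (3)·-1.6981) / (-6) = -1.7859
  r = (-4 - (-1)·0.1894 - (-4)·-1.7859) / (6) = -1.8257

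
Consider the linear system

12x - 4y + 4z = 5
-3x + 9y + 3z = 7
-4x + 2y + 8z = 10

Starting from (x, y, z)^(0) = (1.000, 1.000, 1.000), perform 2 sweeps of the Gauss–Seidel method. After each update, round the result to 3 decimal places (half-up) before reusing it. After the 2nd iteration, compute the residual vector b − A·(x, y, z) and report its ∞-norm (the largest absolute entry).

Iteration 1:
  x = (5 - (-4)·1.000 - (4)·1.000) / (12) = 0.417
  y = (7 - (-3)·0.417 - (3)·1.000) / (9) = 0.583
  z = (10 - (-4)·0.417 - (2)·0.583) / (8) = 1.313
Iteration 2:
  x = (5 - (-4)·0.583 - (4)·1.313) / (12) = 0.173
  y = (7 - (-3)·0.173 - (3)·1.313) / (9) = 0.398
  z = (10 - (-4)·0.173 - (2)·0.398) / (8) = 1.237
Residual b − A·x = (-0.432, 0.226, 0.000); ∞-norm = 0.432

0.432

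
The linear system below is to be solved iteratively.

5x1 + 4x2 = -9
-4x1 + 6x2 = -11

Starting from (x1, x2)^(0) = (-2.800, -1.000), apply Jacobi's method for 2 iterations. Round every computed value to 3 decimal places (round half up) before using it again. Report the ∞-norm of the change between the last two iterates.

2.160

Iteration 1:
  x1 = (-9 - (4)·-1.000) / (5) = -1.000
  x2 = (-11 - (-4)·-2.800) / (6) = -3.700
Iteration 2:
  x1 = (-9 - (4)·-3.700) / (5) = 1.160
  x2 = (-11 - (-4)·-1.000) / (6) = -2.500
Change: (2.160, 1.200) → max |·| = 2.160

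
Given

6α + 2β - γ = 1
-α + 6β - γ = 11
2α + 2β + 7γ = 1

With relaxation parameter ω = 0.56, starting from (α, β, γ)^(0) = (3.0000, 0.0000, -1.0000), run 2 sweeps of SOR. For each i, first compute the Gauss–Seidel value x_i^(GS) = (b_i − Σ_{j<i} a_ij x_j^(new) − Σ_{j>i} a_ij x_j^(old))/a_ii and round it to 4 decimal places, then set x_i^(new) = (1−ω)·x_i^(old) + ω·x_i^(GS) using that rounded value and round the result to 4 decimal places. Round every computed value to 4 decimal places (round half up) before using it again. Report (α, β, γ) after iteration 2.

Iteration 1:
  α: GS value = (1 - (2)·0.0000 - (-1)·-1.0000) / (6) = 0.0000;  α ← (1−ω)·3.0000 + ω·0.0000 = 1.3200
  β: GS value = (11 - (-1)·1.3200 - (-1)·-1.0000) / (6) = 1.8867;  β ← (1−ω)·0.0000 + ω·1.8867 = 1.0566
  γ: GS value = (1 - (2)·1.3200 - (2)·1.0566) / (7) = -0.5362;  γ ← (1−ω)·-1.0000 + ω·-0.5362 = -0.7403
Iteration 2:
  α: GS value = (1 - (2)·1.0566 - (-1)·-0.7403) / (6) = -0.3089;  α ← (1−ω)·1.3200 + ω·-0.3089 = 0.4078
  β: GS value = (11 - (-1)·0.4078 - (-1)·-0.7403) / (6) = 1.7779;  β ← (1−ω)·1.0566 + ω·1.7779 = 1.4605
  γ: GS value = (1 - (2)·0.4078 - (2)·1.4605) / (7) = -0.3909;  γ ← (1−ω)·-0.7403 + ω·-0.3909 = -0.5446

(0.4078, 1.4605, -0.5446)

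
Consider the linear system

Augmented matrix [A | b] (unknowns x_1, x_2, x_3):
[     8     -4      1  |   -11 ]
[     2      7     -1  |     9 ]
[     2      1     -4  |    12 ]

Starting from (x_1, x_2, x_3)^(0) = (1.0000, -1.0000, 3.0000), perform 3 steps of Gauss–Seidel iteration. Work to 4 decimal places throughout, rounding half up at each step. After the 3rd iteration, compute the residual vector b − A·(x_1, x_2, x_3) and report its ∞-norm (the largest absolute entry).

Iteration 1:
  x_1 = (-11 - (-4)·-1.0000 - (1)·3.0000) / (8) = -2.2500
  x_2 = (9 - (2)·-2.2500 - (-1)·3.0000) / (7) = 2.3571
  x_3 = (12 - (2)·-2.2500 - (1)·2.3571) / (-4) = -3.5357
Iteration 2:
  x_1 = (-11 - (-4)·2.3571 - (1)·-3.5357) / (8) = 0.2455
  x_2 = (9 - (2)·0.2455 - (-1)·-3.5357) / (7) = 0.7105
  x_3 = (12 - (2)·0.2455 - (1)·0.7105) / (-4) = -2.6996
Iteration 3:
  x_1 = (-11 - (-4)·0.7105 - (1)·-2.6996) / (8) = -0.6823
  x_2 = (9 - (2)·-0.6823 - (-1)·-2.6996) / (7) = 1.0950
  x_3 = (12 - (2)·-0.6823 - (1)·1.0950) / (-4) = -3.0674
Residual b − A·x = (1.9058, -0.3678, 0.0000); ∞-norm = 1.9058

1.9058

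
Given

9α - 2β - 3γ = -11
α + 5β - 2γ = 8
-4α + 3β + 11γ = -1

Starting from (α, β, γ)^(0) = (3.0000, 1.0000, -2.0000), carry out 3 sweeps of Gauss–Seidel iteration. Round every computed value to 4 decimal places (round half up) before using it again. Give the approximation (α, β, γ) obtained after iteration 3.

Iteration 1:
  α = (-11 - (-2)·1.0000 - (-3)·-2.0000) / (9) = -1.6667
  β = (8 - (1)·-1.6667 - (-2)·-2.0000) / (5) = 1.1333
  γ = (-1 - (-4)·-1.6667 - (3)·1.1333) / (11) = -1.0061
Iteration 2:
  α = (-11 - (-2)·1.1333 - (-3)·-1.0061) / (9) = -1.3057
  β = (8 - (1)·-1.3057 - (-2)·-1.0061) / (5) = 1.4587
  γ = (-1 - (-4)·-1.3057 - (3)·1.4587) / (11) = -0.9635
Iteration 3:
  α = (-11 - (-2)·1.4587 - (-3)·-0.9635) / (9) = -1.2192
  β = (8 - (1)·-1.2192 - (-2)·-0.9635) / (5) = 1.4584
  γ = (-1 - (-4)·-1.2192 - (3)·1.4584) / (11) = -0.9320

(-1.2192, 1.4584, -0.9320)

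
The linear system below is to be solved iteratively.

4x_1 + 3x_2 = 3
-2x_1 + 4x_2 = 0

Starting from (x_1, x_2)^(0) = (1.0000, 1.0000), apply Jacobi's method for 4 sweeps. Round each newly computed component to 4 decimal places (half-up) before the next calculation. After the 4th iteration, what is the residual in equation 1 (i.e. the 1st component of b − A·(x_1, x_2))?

-0.5626

Iteration 1:
  x_1 = (3 - (3)·1.0000) / (4) = 0.0000
  x_2 = (0 - (-2)·1.0000) / (4) = 0.5000
Iteration 2:
  x_1 = (3 - (3)·0.5000) / (4) = 0.3750
  x_2 = (0 - (-2)·0.0000) / (4) = 0.0000
Iteration 3:
  x_1 = (3 - (3)·0.0000) / (4) = 0.7500
  x_2 = (0 - (-2)·0.3750) / (4) = 0.1875
Iteration 4:
  x_1 = (3 - (3)·0.1875) / (4) = 0.6094
  x_2 = (0 - (-2)·0.7500) / (4) = 0.3750
Residual b − A·x = (-0.5626, -0.2812)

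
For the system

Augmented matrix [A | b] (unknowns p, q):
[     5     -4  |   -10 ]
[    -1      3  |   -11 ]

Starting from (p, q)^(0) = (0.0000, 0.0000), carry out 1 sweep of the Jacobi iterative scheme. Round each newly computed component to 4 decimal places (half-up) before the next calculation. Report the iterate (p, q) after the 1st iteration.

Iteration 1:
  p = (-10 - (-4)·0.0000) / (5) = -2.0000
  q = (-11 - (-1)·0.0000) / (3) = -3.6667

(-2.0000, -3.6667)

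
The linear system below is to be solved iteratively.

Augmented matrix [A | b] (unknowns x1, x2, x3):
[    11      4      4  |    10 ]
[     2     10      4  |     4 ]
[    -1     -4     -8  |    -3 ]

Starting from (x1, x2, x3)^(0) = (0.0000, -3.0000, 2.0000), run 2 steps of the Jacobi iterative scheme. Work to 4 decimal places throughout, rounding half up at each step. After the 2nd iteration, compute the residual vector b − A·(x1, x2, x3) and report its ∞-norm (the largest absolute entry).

Iteration 1:
  x1 = (10 - (4)·-3.0000 - (4)·2.0000) / (11) = 1.2727
  x2 = (4 - (2)·0.0000 - (4)·2.0000) / (10) = -0.4000
  x3 = (-3 - (-1)·0.0000 - (-4)·-3.0000) / (-8) = 1.8750
Iteration 2:
  x1 = (10 - (4)·-0.4000 - (4)·1.8750) / (11) = 0.3727
  x2 = (4 - (2)·1.2727 - (4)·1.8750) / (10) = -0.6045
  x3 = (-3 - (-1)·1.2727 - (-4)·-0.4000) / (-8) = 0.4159
Residual b − A·x = (6.6547, 7.6360, -1.7181); ∞-norm = 7.6360

7.6360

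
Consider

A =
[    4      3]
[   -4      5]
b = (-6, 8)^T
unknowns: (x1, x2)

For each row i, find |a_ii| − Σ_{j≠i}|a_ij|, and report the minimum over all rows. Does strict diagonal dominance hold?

1

row 1: |4| − (3) = 1
row 2: |5| − (4) = 1
minimum over rows = 1 → strictly diagonally dominant (convergence guaranteed)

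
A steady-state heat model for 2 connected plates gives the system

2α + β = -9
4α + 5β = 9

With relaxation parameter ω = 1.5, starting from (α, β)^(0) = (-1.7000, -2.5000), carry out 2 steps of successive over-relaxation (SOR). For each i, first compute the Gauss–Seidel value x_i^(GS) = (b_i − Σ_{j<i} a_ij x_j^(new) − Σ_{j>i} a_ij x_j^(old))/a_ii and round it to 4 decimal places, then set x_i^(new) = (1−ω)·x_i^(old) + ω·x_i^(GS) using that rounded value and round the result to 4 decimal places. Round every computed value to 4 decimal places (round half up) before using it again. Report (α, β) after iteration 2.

Iteration 1:
  α: GS value = (-9 - (1)·-2.5000) / (2) = -3.2500;  α ← (1−ω)·-1.7000 + ω·-3.2500 = -4.0250
  β: GS value = (9 - (4)·-4.0250) / (5) = 5.0200;  β ← (1−ω)·-2.5000 + ω·5.0200 = 8.7800
Iteration 2:
  α: GS value = (-9 - (1)·8.7800) / (2) = -8.8900;  α ← (1−ω)·-4.0250 + ω·-8.8900 = -11.3225
  β: GS value = (9 - (4)·-11.3225) / (5) = 10.8580;  β ← (1−ω)·8.7800 + ω·10.8580 = 11.8970

(-11.3225, 11.8970)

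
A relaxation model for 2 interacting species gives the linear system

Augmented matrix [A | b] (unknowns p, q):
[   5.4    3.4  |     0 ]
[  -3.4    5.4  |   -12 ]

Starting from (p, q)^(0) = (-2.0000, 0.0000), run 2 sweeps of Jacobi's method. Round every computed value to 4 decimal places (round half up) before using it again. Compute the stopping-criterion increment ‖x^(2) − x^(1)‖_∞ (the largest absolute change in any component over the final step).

2.1921

Iteration 1:
  p = (0 - (3.4)·0.0000) / (5.4) = 0.0000
  q = (-12 - (-3.4)·-2.0000) / (5.4) = -3.4815
Iteration 2:
  p = (0 - (3.4)·-3.4815) / (5.4) = 2.1921
  q = (-12 - (-3.4)·0.0000) / (5.4) = -2.2222
Change: (2.1921, 1.2593) → max |·| = 2.1921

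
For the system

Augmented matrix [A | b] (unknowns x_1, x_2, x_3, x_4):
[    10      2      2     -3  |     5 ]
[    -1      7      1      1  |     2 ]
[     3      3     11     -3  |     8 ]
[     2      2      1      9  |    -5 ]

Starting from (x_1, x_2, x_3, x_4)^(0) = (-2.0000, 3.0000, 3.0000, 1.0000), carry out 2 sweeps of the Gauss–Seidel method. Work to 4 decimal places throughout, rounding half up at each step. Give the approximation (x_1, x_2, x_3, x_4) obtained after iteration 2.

Iteration 1:
  x_1 = (5 - (2)·3.0000 - (2)·3.0000 - (-3)·1.0000) / (10) = -0.4000
  x_2 = (2 - (-1)·-0.4000 - (1)·3.0000 - (1)·1.0000) / (7) = -0.3429
  x_3 = (8 - (3)·-0.4000 - (3)·-0.3429 - (-3)·1.0000) / (11) = 1.2026
  x_4 = (-5 - (2)·-0.4000 - (2)·-0.3429 - (1)·1.2026) / (9) = -0.5241
Iteration 2:
  x_1 = (5 - (2)·-0.3429 - (2)·1.2026 - (-3)·-0.5241) / (10) = 0.1708
  x_2 = (2 - (-1)·0.1708 - (1)·1.2026 - (1)·-0.5241) / (7) = 0.2132
  x_3 = (8 - (3)·0.1708 - (3)·0.2132 - (-3)·-0.5241) / (11) = 0.4796
  x_4 = (-5 - (2)·0.1708 - (2)·0.2132 - (1)·0.4796) / (9) = -0.6942

(0.1708, 0.2132, 0.4796, -0.6942)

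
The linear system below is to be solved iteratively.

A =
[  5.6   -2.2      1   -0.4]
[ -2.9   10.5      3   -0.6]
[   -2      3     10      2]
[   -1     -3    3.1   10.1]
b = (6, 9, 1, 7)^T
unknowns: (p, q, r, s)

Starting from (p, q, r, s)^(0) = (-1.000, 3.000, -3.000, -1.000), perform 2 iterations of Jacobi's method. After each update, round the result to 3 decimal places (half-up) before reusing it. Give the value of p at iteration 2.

Iteration 1:
  p = (6 - (-2.2)·3.000 - (1)·-3.000 - (-0.4)·-1.000) / (5.6) = 2.714
  q = (9 - (-2.9)·-1.000 - (3)·-3.000 - (-0.6)·-1.000) / (10.5) = 1.381
  r = (1 - (-2)·-1.000 - (3)·3.000 - (2)·-1.000) / (10) = -0.800
  s = (7 - (-1)·-1.000 - (-3)·3.000 - (3.1)·-3.000) / (10.1) = 2.406
Iteration 2:
  p = (6 - (-2.2)·1.381 - (1)·-0.800 - (-0.4)·2.406) / (5.6) = 1.929
  q = (9 - (-2.9)·2.714 - (3)·-0.800 - (-0.6)·2.406) / (10.5) = 1.973
  r = (1 - (-2)·2.714 - (3)·1.381 - (2)·2.406) / (10) = -0.253
  s = (7 - (-1)·2.714 - (-3)·1.381 - (3.1)·-0.800) / (10.1) = 1.618

1.929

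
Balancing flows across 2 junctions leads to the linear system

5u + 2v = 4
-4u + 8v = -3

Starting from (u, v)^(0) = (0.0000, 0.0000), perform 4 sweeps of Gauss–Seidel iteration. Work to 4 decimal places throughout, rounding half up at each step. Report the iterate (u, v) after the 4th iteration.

Iteration 1:
  u = (4 - (2)·0.0000) / (5) = 0.8000
  v = (-3 - (-4)·0.8000) / (8) = 0.0250
Iteration 2:
  u = (4 - (2)·0.0250) / (5) = 0.7900
  v = (-3 - (-4)·0.7900) / (8) = 0.0200
Iteration 3:
  u = (4 - (2)·0.0200) / (5) = 0.7920
  v = (-3 - (-4)·0.7920) / (8) = 0.0210
Iteration 4:
  u = (4 - (2)·0.0210) / (5) = 0.7916
  v = (-3 - (-4)·0.7916) / (8) = 0.0208

(0.7916, 0.0208)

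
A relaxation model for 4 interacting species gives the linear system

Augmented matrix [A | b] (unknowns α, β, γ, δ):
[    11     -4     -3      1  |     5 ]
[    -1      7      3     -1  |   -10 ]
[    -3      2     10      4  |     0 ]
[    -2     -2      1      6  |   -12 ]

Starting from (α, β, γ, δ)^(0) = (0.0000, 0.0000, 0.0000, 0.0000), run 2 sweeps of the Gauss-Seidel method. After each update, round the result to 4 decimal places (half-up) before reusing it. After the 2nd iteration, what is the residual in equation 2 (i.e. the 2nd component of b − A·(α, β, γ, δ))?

Iteration 1:
  α = (5 - (-4)·0.0000 - (-3)·0.0000 - (1)·0.0000) / (11) = 0.4545
  β = (-10 - (-1)·0.4545 - (3)·0.0000 - (-1)·0.0000) / (7) = -1.3636
  γ = (0 - (-3)·0.4545 - (2)·-1.3636 - (4)·0.0000) / (10) = 0.4091
  δ = (-12 - (-2)·0.4545 - (-2)·-1.3636 - (1)·0.4091) / (6) = -2.3712
Iteration 2:
  α = (5 - (-4)·-1.3636 - (-3)·0.4091 - (1)·-2.3712) / (11) = 0.2858
  β = (-10 - (-1)·0.2858 - (3)·0.4091 - (-1)·-2.3712) / (7) = -1.9018
  γ = (0 - (-3)·0.2858 - (2)·-1.9018 - (4)·-2.3712) / (10) = 1.4146
  δ = (-12 - (-2)·0.2858 - (-2)·-1.9018 - (1)·1.4146) / (6) = -2.7744
Residual b − A·x = (1.2672, -3.4198, 1.6126, -0.0002)

-3.4198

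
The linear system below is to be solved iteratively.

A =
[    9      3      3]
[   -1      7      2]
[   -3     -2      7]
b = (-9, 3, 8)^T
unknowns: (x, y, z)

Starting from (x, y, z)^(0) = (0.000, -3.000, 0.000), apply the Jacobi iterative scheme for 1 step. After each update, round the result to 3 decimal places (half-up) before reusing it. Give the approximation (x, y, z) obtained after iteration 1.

Iteration 1:
  x = (-9 - (3)·-3.000 - (3)·0.000) / (9) = 0.000
  y = (3 - (-1)·0.000 - (2)·0.000) / (7) = 0.429
  z = (8 - (-3)·0.000 - (-2)·-3.000) / (7) = 0.286

(0.000, 0.429, 0.286)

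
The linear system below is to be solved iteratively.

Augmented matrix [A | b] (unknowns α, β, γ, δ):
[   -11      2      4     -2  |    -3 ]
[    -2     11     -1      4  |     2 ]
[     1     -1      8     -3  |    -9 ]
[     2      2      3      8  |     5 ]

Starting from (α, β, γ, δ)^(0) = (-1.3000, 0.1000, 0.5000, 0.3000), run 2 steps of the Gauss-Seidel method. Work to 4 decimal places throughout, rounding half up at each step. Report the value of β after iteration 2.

Iteration 1:
  α = (-3 - (2)·0.1000 - (4)·0.5000 - (-2)·0.3000) / (-11) = 0.4182
  β = (2 - (-2)·0.4182 - (-1)·0.5000 - (4)·0.3000) / (11) = 0.1942
  γ = (-9 - (1)·0.4182 - (-1)·0.1942 - (-3)·0.3000) / (8) = -1.0405
  δ = (5 - (2)·0.4182 - (2)·0.1942 - (3)·-1.0405) / (8) = 0.8621
Iteration 2:
  α = (-3 - (2)·0.1942 - (4)·-1.0405 - (-2)·0.8621) / (-11) = -0.2271
  β = (2 - (-2)·-0.2271 - (-1)·-1.0405 - (4)·0.8621) / (11) = -0.2676
  γ = (-9 - (1)·-0.2271 - (-1)·-0.2676 - (-3)·0.8621) / (8) = -0.8068
  δ = (5 - (2)·-0.2271 - (2)·-0.2676 - (3)·-0.8068) / (8) = 1.0512

-0.2676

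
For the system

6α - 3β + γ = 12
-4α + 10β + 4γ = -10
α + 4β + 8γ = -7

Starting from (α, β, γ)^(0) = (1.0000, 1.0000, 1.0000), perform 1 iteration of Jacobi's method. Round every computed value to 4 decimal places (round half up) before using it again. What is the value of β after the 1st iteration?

Iteration 1:
  α = (12 - (-3)·1.0000 - (1)·1.0000) / (6) = 2.3333
  β = (-10 - (-4)·1.0000 - (4)·1.0000) / (10) = -1.0000
  γ = (-7 - (1)·1.0000 - (4)·1.0000) / (8) = -1.5000

-1.0000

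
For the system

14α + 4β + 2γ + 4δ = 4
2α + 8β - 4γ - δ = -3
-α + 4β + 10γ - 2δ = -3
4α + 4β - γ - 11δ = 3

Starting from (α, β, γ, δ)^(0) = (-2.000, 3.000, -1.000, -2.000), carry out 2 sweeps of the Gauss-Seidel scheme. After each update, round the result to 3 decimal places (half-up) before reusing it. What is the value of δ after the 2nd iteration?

Iteration 1:
  α = (4 - (4)·3.000 - (2)·-1.000 - (4)·-2.000) / (14) = 0.143
  β = (-3 - (2)·0.143 - (-4)·-1.000 - (-1)·-2.000) / (8) = -1.161
  γ = (-3 - (-1)·0.143 - (4)·-1.161 - (-2)·-2.000) / (10) = -0.221
  δ = (3 - (4)·0.143 - (4)·-1.161 - (-1)·-0.221) / (-11) = -0.623
Iteration 2:
  α = (4 - (4)·-1.161 - (2)·-0.221 - (4)·-0.623) / (14) = 0.827
  β = (-3 - (2)·0.827 - (-4)·-0.221 - (-1)·-0.623) / (8) = -0.770
  γ = (-3 - (-1)·0.827 - (4)·-0.770 - (-2)·-0.623) / (10) = -0.034
  δ = (3 - (4)·0.827 - (4)·-0.770 - (-1)·-0.034) / (-11) = -0.249

-0.249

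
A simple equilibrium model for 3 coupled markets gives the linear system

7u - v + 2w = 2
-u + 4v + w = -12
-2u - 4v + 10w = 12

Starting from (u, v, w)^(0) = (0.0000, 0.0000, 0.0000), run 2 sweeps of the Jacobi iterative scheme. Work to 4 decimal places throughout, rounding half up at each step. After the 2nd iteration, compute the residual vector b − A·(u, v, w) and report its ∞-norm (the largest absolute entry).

2.4568

Iteration 1:
  u = (2 - (-1)·0.0000 - (2)·0.0000) / (7) = 0.2857
  v = (-12 - (-1)·0.0000 - (1)·0.0000) / (4) = -3.0000
  w = (12 - (-2)·0.0000 - (-4)·0.0000) / (10) = 1.2000
Iteration 2:
  u = (2 - (-1)·-3.0000 - (2)·1.2000) / (7) = -0.4857
  v = (-12 - (-1)·0.2857 - (1)·1.2000) / (4) = -3.2286
  w = (12 - (-2)·0.2857 - (-4)·-3.0000) / (10) = 0.0571
Residual b − A·x = (2.0571, 0.3716, -2.4568); ∞-norm = 2.4568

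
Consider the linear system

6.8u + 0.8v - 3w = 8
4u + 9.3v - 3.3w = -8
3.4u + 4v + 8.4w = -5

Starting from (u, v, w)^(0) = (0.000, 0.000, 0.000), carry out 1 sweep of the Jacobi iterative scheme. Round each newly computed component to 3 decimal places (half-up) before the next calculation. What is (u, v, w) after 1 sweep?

(1.176, -0.860, -0.595)

Iteration 1:
  u = (8 - (0.8)·0.000 - (-3)·0.000) / (6.8) = 1.176
  v = (-8 - (4)·0.000 - (-3.3)·0.000) / (9.3) = -0.860
  w = (-5 - (3.4)·0.000 - (4)·0.000) / (8.4) = -0.595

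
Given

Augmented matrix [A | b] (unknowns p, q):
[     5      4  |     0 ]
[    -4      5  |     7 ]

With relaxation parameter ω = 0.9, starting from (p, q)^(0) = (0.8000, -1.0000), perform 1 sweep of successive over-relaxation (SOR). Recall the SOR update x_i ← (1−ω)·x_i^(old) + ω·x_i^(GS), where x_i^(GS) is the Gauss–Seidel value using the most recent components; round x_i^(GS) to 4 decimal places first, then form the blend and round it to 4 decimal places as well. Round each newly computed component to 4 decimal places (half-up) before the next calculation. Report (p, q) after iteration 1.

Iteration 1:
  p: GS value = (0 - (4)·-1.0000) / (5) = 0.8000;  p ← (1−ω)·0.8000 + ω·0.8000 = 0.8000
  q: GS value = (7 - (-4)·0.8000) / (5) = 2.0400;  q ← (1−ω)·-1.0000 + ω·2.0400 = 1.7360

(0.8000, 1.7360)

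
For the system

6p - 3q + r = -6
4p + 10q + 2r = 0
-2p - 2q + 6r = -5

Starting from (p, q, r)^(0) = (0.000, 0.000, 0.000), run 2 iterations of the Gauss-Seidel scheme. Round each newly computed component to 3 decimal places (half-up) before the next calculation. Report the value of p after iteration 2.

-0.628

Iteration 1:
  p = (-6 - (-3)·0.000 - (1)·0.000) / (6) = -1.000
  q = (0 - (4)·-1.000 - (2)·0.000) / (10) = 0.400
  r = (-5 - (-2)·-1.000 - (-2)·0.400) / (6) = -1.033
Iteration 2:
  p = (-6 - (-3)·0.400 - (1)·-1.033) / (6) = -0.628
  q = (0 - (4)·-0.628 - (2)·-1.033) / (10) = 0.458
  r = (-5 - (-2)·-0.628 - (-2)·0.458) / (6) = -0.890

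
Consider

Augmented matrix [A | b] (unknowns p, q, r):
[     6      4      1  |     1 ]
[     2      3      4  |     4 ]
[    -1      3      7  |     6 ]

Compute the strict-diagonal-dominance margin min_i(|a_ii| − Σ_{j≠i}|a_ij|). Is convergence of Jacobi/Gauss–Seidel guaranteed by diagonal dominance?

-3

row 1: |6| − (4+1) = 1
row 2: |3| − (2+4) = -3
row 3: |7| − (1+3) = 3
minimum over rows = -3 → not strictly diagonally dominant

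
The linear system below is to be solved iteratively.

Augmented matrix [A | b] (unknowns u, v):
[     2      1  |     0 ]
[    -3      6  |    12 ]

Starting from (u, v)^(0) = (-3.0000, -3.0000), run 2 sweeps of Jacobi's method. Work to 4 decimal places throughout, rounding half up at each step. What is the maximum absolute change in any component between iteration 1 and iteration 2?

Iteration 1:
  u = (0 - (1)·-3.0000) / (2) = 1.5000
  v = (12 - (-3)·-3.0000) / (6) = 0.5000
Iteration 2:
  u = (0 - (1)·0.5000) / (2) = -0.2500
  v = (12 - (-3)·1.5000) / (6) = 2.7500
Change: (-1.7500, 2.2500) → max |·| = 2.2500

2.2500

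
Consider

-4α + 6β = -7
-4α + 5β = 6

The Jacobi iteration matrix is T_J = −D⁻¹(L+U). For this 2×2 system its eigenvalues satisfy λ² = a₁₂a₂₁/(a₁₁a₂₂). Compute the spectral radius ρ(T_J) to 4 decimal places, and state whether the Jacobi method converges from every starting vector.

a₁₂a₂₁/(a₁₁a₂₂) = (6)·(-4) / ((-4)·(5)) = 1.200000
ρ = √|1.200000| = √1.200000 = 1.0954
ρ > 1, so Jacobi diverges

1.0954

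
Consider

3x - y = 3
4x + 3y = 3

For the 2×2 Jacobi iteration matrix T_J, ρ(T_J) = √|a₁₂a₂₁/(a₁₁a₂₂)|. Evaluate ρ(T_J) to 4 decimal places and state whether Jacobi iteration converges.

0.6667

a₁₂a₂₁/(a₁₁a₂₂) = (-1)·(4) / ((3)·(3)) = -0.444444
ρ = √|-0.444444| = √0.444444 = 0.6667
ρ < 1, so Jacobi converges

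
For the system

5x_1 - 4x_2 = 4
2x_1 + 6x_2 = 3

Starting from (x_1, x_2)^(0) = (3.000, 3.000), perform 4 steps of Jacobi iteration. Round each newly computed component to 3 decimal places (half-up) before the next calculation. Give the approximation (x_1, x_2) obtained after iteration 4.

Iteration 1:
  x_1 = (4 - (-4)·3.000) / (5) = 3.200
  x_2 = (3 - (2)·3.000) / (6) = -0.500
Iteration 2:
  x_1 = (4 - (-4)·-0.500) / (5) = 0.400
  x_2 = (3 - (2)·3.200) / (6) = -0.567
Iteration 3:
  x_1 = (4 - (-4)·-0.567) / (5) = 0.346
  x_2 = (3 - (2)·0.400) / (6) = 0.367
Iteration 4:
  x_1 = (4 - (-4)·0.367) / (5) = 1.094
  x_2 = (3 - (2)·0.346) / (6) = 0.385

(1.094, 0.385)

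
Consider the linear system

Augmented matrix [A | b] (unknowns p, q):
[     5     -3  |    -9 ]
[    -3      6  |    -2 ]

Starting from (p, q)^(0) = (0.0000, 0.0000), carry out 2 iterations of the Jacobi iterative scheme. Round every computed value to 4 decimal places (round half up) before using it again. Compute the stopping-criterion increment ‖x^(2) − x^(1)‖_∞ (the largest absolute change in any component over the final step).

Iteration 1:
  p = (-9 - (-3)·0.0000) / (5) = -1.8000
  q = (-2 - (-3)·0.0000) / (6) = -0.3333
Iteration 2:
  p = (-9 - (-3)·-0.3333) / (5) = -2.0000
  q = (-2 - (-3)·-1.8000) / (6) = -1.2333
Change: (-0.2000, -0.9000) → max |·| = 0.9000

0.9000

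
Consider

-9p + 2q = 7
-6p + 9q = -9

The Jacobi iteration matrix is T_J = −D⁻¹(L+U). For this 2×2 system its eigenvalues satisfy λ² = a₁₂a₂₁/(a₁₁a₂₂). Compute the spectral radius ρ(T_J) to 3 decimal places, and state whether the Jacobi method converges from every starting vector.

a₁₂a₂₁/(a₁₁a₂₂) = (2)·(-6) / ((-9)·(9)) = 0.148148
ρ = √|0.148148| = √0.148148 = 0.385
ρ < 1, so Jacobi converges

0.385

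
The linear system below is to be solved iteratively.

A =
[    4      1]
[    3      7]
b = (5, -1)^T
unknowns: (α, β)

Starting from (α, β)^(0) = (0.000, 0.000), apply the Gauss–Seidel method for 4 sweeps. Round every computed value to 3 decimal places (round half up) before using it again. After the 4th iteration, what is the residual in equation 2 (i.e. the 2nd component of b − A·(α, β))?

Iteration 1:
  α = (5 - (1)·0.000) / (4) = 1.250
  β = (-1 - (3)·1.250) / (7) = -0.679
Iteration 2:
  α = (5 - (1)·-0.679) / (4) = 1.420
  β = (-1 - (3)·1.420) / (7) = -0.751
Iteration 3:
  α = (5 - (1)·-0.751) / (4) = 1.438
  β = (-1 - (3)·1.438) / (7) = -0.759
Iteration 4:
  α = (5 - (1)·-0.759) / (4) = 1.440
  β = (-1 - (3)·1.440) / (7) = -0.760
Residual b − A·x = (0.000, 0.000)

0.000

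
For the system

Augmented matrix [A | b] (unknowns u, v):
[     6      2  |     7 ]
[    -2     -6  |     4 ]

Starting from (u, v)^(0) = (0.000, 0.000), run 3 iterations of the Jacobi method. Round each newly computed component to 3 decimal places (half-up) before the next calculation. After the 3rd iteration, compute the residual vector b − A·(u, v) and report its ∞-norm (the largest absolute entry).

0.258

Iteration 1:
  u = (7 - (2)·0.000) / (6) = 1.167
  v = (4 - (-2)·0.000) / (-6) = -0.667
Iteration 2:
  u = (7 - (2)·-0.667) / (6) = 1.389
  v = (4 - (-2)·1.167) / (-6) = -1.056
Iteration 3:
  u = (7 - (2)·-1.056) / (6) = 1.519
  v = (4 - (-2)·1.389) / (-6) = -1.130
Residual b − A·x = (0.146, 0.258); ∞-norm = 0.258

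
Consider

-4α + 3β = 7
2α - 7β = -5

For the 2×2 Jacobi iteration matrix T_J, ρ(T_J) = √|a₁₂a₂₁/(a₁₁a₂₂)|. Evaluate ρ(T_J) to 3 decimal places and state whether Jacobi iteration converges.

0.463

a₁₂a₂₁/(a₁₁a₂₂) = (3)·(2) / ((-4)·(-7)) = 0.214286
ρ = √|0.214286| = √0.214286 = 0.463
ρ < 1, so Jacobi converges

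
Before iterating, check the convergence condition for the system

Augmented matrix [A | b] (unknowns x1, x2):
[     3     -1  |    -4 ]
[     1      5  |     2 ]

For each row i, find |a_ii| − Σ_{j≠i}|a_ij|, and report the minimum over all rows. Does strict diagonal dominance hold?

2

row 1: |3| − (1) = 2
row 2: |5| − (1) = 4
minimum over rows = 2 → strictly diagonally dominant (convergence guaranteed)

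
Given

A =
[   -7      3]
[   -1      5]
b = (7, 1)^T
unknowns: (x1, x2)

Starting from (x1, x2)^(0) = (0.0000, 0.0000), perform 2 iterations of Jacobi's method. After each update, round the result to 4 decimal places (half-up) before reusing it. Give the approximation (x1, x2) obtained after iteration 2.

(-0.9143, 0.0000)

Iteration 1:
  x1 = (7 - (3)·0.0000) / (-7) = -1.0000
  x2 = (1 - (-1)·0.0000) / (5) = 0.2000
Iteration 2:
  x1 = (7 - (3)·0.2000) / (-7) = -0.9143
  x2 = (1 - (-1)·-1.0000) / (5) = 0.0000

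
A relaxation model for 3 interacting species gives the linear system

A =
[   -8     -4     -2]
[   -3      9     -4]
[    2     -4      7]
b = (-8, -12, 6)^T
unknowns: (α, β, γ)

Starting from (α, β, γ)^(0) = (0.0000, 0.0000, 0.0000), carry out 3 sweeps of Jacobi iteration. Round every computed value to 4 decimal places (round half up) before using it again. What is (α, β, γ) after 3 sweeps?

Iteration 1:
  α = (-8 - (-4)·0.0000 - (-2)·0.0000) / (-8) = 1.0000
  β = (-12 - (-3)·0.0000 - (-4)·0.0000) / (9) = -1.3333
  γ = (6 - (2)·0.0000 - (-4)·0.0000) / (7) = 0.8571
Iteration 2:
  α = (-8 - (-4)·-1.3333 - (-2)·0.8571) / (-8) = 1.4524
  β = (-12 - (-3)·1.0000 - (-4)·0.8571) / (9) = -0.6191
  γ = (6 - (2)·1.0000 - (-4)·-1.3333) / (7) = -0.1905
Iteration 3:
  α = (-8 - (-4)·-0.6191 - (-2)·-0.1905) / (-8) = 1.3572
  β = (-12 - (-3)·1.4524 - (-4)·-0.1905) / (9) = -0.9339
  γ = (6 - (2)·1.4524 - (-4)·-0.6191) / (7) = 0.0884

(1.3572, -0.9339, 0.0884)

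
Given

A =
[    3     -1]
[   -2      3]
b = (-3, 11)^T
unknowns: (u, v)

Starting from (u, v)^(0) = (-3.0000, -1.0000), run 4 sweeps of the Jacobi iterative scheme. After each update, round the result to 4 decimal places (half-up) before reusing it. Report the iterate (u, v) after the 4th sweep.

Iteration 1:
  u = (-3 - (-1)·-1.0000) / (3) = -1.3333
  v = (11 - (-2)·-3.0000) / (3) = 1.6667
Iteration 2:
  u = (-3 - (-1)·1.6667) / (3) = -0.4444
  v = (11 - (-2)·-1.3333) / (3) = 2.7778
Iteration 3:
  u = (-3 - (-1)·2.7778) / (3) = -0.0741
  v = (11 - (-2)·-0.4444) / (3) = 3.3704
Iteration 4:
  u = (-3 - (-1)·3.3704) / (3) = 0.1235
  v = (11 - (-2)·-0.0741) / (3) = 3.6173

(0.1235, 3.6173)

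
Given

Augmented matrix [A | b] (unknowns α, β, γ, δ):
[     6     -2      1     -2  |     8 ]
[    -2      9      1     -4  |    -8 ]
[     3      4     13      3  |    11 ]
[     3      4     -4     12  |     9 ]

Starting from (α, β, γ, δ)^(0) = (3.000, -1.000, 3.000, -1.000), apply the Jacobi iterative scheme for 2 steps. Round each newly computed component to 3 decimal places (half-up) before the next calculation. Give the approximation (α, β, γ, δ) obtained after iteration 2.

Iteration 1:
  α = (8 - (-2)·-1.000 - (1)·3.000 - (-2)·-1.000) / (6) = 0.167
  β = (-8 - (-2)·3.000 - (1)·3.000 - (-4)·-1.000) / (9) = -1.000
  γ = (11 - (3)·3.000 - (4)·-1.000 - (3)·-1.000) / (13) = 0.692
  δ = (9 - (3)·3.000 - (4)·-1.000 - (-4)·3.000) / (12) = 1.333
Iteration 2:
  α = (8 - (-2)·-1.000 - (1)·0.692 - (-2)·1.333) / (6) = 1.329
  β = (-8 - (-2)·0.167 - (1)·0.692 - (-4)·1.333) / (9) = -0.336
  γ = (11 - (3)·0.167 - (4)·-1.000 - (3)·1.333) / (13) = 0.808
  δ = (9 - (3)·0.167 - (4)·-1.000 - (-4)·0.692) / (12) = 1.272

(1.329, -0.336, 0.808, 1.272)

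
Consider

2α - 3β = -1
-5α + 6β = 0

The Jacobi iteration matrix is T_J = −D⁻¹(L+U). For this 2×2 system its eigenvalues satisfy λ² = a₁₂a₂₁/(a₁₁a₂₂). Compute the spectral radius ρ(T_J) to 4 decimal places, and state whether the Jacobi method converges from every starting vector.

1.1180

a₁₂a₂₁/(a₁₁a₂₂) = (-3)·(-5) / ((2)·(6)) = 1.250000
ρ = √|1.250000| = √1.250000 = 1.1180
ρ > 1, so Jacobi diverges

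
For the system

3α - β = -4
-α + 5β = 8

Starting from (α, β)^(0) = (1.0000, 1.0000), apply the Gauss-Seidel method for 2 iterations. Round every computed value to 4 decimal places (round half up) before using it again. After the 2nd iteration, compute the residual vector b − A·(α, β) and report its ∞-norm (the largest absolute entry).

0.0268

Iteration 1:
  α = (-4 - (-1)·1.0000) / (3) = -1.0000
  β = (8 - (-1)·-1.0000) / (5) = 1.4000
Iteration 2:
  α = (-4 - (-1)·1.4000) / (3) = -0.8667
  β = (8 - (-1)·-0.8667) / (5) = 1.4267
Residual b − A·x = (0.0268, -0.0002); ∞-norm = 0.0268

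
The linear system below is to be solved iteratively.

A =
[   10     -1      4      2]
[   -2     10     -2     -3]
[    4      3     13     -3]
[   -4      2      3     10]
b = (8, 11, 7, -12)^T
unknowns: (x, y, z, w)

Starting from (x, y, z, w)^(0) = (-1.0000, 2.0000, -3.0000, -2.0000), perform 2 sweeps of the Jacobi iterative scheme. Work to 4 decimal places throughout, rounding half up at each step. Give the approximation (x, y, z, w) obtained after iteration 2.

Iteration 1:
  x = (8 - (-1)·2.0000 - (4)·-3.0000 - (2)·-2.0000) / (10) = 2.6000
  y = (11 - (-2)·-1.0000 - (-2)·-3.0000 - (-3)·-2.0000) / (10) = -0.3000
  z = (7 - (4)·-1.0000 - (3)·2.0000 - (-3)·-2.0000) / (13) = -0.0769
  w = (-12 - (-4)·-1.0000 - (2)·2.0000 - (3)·-3.0000) / (10) = -1.1000
Iteration 2:
  x = (8 - (-1)·-0.3000 - (4)·-0.0769 - (2)·-1.1000) / (10) = 1.0208
  y = (11 - (-2)·2.6000 - (-2)·-0.0769 - (-3)·-1.1000) / (10) = 1.2746
  z = (7 - (4)·2.6000 - (3)·-0.3000 - (-3)·-1.1000) / (13) = -0.4462
  w = (-12 - (-4)·2.6000 - (2)·-0.3000 - (3)·-0.0769) / (10) = -0.0769

(1.0208, 1.2746, -0.4462, -0.0769)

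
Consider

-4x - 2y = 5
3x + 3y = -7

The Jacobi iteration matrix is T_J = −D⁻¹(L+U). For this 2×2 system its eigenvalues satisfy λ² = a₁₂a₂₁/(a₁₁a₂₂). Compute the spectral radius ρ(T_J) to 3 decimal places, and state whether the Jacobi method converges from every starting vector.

a₁₂a₂₁/(a₁₁a₂₂) = (-2)·(3) / ((-4)·(3)) = 0.500000
ρ = √|0.500000| = √0.500000 = 0.707
ρ < 1, so Jacobi converges

0.707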